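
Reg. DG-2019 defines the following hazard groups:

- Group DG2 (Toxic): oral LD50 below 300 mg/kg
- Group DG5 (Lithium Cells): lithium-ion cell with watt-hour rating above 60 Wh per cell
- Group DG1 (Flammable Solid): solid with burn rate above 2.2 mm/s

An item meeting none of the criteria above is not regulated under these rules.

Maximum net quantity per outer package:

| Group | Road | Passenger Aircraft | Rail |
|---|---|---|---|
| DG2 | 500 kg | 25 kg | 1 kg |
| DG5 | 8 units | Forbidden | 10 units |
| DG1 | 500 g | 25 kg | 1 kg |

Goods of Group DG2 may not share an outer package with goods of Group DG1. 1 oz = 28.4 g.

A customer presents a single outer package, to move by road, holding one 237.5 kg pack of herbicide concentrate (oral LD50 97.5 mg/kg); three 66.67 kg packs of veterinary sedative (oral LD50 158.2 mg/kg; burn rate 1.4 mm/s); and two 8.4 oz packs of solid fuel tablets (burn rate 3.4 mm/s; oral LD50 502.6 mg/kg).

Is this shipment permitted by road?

With oral LD50 97.5 mg/kg (< 300 mg/kg), the herbicide concentrate falls in Group DG2.
Oral LD50 158.2 mg/kg meets the Group DG2 criterion (Toxic), so the veterinary sedative is Group DG2.
The solid fuel tablets have burn rate 3.4 mm/s, which is > 2.2 mm/s, so they are Group DG1 (Flammable Solid).
Total Group DG2: 237.5 kg + (three 66.67 kg packs = 200.01 kg) = 437.51 kg.
437.51 kg is within the road limit of 500 kg for Group DG2.
Group DG1 quantity: two 8.4 oz packs = 477.12 g.
That is within the Group DG1 road limit of 500 g.
Group DG2 and Group DG1 may not share an outer package.

No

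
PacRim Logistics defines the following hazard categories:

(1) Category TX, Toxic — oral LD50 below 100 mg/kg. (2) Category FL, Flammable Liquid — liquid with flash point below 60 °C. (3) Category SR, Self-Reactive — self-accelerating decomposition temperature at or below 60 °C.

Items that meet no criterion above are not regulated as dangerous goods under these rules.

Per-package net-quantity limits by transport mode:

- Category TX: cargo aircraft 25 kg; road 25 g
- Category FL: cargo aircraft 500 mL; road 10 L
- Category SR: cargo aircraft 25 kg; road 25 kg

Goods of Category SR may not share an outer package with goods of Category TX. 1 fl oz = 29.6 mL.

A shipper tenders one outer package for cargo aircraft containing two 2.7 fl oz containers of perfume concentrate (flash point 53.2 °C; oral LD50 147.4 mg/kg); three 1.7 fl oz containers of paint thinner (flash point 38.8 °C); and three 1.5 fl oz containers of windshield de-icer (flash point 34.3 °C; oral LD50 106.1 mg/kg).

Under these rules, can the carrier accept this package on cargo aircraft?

With flash point 53.2 °C (< 60 °C), the perfume concentrate falls in Category FL.
Paint thinner: flash point 38.8 °C < 60 °C → Category FL (Flammable Liquid).
The windshield de-icer has flash point 34.3 °C, which is < 60 °C, so it is Category FL (Flammable Liquid).
Category FL net quantity: (two 2.7 fl oz containers = 159.84 mL) + (three 1.7 fl oz containers = 150.96 mL) + (three 1.5 fl oz containers = 133.2 mL) = 444 mL.
That is within the Category FL cargo aircraft limit of 500 mL.

Yes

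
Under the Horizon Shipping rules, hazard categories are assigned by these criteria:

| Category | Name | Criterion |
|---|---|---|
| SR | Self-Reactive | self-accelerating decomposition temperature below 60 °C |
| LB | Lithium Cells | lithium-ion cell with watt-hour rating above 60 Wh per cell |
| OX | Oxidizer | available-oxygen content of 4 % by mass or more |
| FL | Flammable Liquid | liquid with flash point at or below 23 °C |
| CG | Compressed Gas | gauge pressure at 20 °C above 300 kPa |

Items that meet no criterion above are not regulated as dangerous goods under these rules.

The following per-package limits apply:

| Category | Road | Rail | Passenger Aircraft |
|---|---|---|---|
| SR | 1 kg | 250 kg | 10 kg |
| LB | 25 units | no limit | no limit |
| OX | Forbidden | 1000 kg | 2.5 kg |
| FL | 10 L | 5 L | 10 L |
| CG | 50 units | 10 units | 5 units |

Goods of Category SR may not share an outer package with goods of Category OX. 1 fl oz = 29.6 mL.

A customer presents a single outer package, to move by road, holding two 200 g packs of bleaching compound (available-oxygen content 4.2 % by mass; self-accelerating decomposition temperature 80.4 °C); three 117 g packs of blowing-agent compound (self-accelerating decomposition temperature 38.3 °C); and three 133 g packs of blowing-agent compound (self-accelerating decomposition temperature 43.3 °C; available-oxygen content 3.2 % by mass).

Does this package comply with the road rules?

Available-oxygen content 4.2 % by mass meets the Category OX criterion (Oxidizer), so the bleaching compound is Category OX.
Blowing-agent compound: self-accelerating decomposition temperature 38.3 °C < 60 °C → Category SR (Self-Reactive).
With self-accelerating decomposition temperature 43.3 °C (< 60 °C), the blowing-agent compound falls in Category SR.
Category SR net quantity: (three 117 g packs = 351 g) + (three 133 g packs = 399 g) = 750 g.
That is within the Category SR road limit of 1 kg.
Category OX quantity: two 200 g packs = 400 g.
Category OX is Forbidden by road.
Category SR and Category OX may not share an outer package.

No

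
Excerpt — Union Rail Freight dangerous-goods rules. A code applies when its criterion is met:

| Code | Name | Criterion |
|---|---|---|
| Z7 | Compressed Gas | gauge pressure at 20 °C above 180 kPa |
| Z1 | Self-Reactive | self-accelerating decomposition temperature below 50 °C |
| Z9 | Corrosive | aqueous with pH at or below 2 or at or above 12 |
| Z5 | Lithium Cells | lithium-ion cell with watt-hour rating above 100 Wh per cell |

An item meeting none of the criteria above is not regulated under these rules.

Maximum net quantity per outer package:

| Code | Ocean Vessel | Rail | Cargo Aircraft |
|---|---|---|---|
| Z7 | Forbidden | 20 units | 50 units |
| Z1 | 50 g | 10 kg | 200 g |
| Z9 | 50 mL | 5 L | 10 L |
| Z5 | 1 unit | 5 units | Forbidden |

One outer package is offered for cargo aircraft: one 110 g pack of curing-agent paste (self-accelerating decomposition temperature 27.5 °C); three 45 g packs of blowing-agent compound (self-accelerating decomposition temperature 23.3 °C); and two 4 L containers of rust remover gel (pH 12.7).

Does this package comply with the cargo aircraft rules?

No

The curing-agent paste has self-accelerating decomposition temperature 27.5 °C, which is < 50 °C, so it is Code Z1 (Self-Reactive).
Blowing-agent compound: self-accelerating decomposition temperature 23.3 °C < 50 °C → Code Z1 (Self-Reactive).
pH 12.7 meets the Code Z9 criterion (Corrosive), so the rust remover gel is Code Z9.
Code Z1 net quantity: 110 g + (three 45 g packs = 135 g) = 245 g.
245 g exceeds the cargo aircraft limit of 200 g for Code Z1.
Code Z9 quantity: two 4 L containers = 8 L.
8 L is within the cargo aircraft limit of 10 L for Code Z9.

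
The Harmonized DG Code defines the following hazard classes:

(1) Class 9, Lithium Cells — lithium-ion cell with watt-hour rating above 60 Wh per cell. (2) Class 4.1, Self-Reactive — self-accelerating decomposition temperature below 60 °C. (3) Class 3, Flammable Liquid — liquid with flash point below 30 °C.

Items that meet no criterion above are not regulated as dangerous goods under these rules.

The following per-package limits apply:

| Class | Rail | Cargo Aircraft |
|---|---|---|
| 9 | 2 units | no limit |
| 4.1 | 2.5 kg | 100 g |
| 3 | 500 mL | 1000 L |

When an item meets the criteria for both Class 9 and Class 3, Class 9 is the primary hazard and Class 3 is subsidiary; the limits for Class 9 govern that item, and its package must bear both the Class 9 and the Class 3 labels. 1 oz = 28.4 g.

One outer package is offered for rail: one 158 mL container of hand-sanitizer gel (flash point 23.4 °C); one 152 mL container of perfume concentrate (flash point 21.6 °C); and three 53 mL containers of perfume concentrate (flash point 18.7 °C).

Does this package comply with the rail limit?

Yes

Flash point 23.4 °C meets the Class 3 criterion (Flammable Liquid), so the hand-sanitizer gel is Class 3.
With flash point 21.6 °C (< 30 °C), the perfume concentrate falls in Class 3.
With flash point 18.7 °C (< 30 °C), the perfume concentrate falls in Class 3.
Class 3 net quantity: 158 mL + 152 mL + (three 53 mL containers = 159 mL) = 469 mL.
469 mL is within the rail limit of 500 mL for Class 3.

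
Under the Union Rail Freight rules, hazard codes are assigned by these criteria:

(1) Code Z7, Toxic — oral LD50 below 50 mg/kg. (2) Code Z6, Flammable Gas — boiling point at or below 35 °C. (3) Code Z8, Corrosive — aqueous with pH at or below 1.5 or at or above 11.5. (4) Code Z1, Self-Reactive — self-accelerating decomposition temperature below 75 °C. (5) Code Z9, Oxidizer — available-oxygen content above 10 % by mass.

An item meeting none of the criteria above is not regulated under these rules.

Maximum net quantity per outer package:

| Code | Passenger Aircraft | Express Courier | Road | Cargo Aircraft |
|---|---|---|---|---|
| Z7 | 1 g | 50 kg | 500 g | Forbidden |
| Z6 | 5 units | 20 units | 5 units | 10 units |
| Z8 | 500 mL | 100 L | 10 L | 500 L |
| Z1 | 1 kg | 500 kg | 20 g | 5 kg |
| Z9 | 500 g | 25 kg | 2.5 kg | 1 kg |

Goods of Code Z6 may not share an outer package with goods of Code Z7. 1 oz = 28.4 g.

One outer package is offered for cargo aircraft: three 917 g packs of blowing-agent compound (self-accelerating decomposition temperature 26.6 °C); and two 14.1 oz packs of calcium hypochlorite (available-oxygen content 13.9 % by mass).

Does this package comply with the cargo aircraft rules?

The blowing-agent compound has self-accelerating decomposition temperature 26.6 °C, which is < 75 °C, so it is Code Z1 (Self-Reactive).
Available-oxygen content 13.9 % by mass meets the Code Z9 criterion (Oxidizer), so the calcium hypochlorite is Code Z9.
Code Z9 quantity: two 14.1 oz packs = 800.88 g.
800.88 g ≤ 1 kg (cargo aircraft limit, Code Z9) — within limit.
Code Z1 quantity: three 917 g packs = 2.751 kg.
2.751 kg is within the cargo aircraft limit of 5 kg for Code Z1.
The segregation rule (Code Z6 with Code Z7) does not apply to Code Z9 with Code Z1.
Every hazard code is within its cargo aircraft limit and no segregation rule is violated.

Yes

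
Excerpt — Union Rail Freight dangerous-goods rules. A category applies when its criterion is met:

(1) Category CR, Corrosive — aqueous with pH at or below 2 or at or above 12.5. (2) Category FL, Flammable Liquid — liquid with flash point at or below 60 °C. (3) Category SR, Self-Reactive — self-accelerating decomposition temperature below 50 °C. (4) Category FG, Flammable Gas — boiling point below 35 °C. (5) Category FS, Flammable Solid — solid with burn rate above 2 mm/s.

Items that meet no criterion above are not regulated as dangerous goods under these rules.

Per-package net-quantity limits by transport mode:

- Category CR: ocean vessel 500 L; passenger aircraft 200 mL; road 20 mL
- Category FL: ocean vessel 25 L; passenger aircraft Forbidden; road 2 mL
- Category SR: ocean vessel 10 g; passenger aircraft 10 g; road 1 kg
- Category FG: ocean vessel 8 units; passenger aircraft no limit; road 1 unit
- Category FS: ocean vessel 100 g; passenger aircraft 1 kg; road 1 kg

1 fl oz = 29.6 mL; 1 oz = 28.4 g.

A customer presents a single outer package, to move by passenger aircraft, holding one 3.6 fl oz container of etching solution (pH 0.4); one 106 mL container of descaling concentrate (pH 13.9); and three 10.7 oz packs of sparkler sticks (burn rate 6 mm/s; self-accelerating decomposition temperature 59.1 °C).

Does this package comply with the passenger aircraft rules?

pH 0.4 meets the Category CR criterion (Corrosive), so the etching solution is Category CR.
pH 13.9 meets the Category CR criterion (Corrosive), so the descaling concentrate is Category CR.
Sparkler sticks: burn rate 6 mm/s > 2 mm/s → Category FS (Flammable Solid).
Category CR net quantity: (one 3.6 fl oz container = 106.56 mL) + 106 mL = 212.56 mL.
212.56 mL exceeds the passenger aircraft limit of 200 mL for Category CR.
Category FS quantity: three 10.7 oz packs = 911.64 g.
That is within the Category FS passenger aircraft limit of 1 kg.

No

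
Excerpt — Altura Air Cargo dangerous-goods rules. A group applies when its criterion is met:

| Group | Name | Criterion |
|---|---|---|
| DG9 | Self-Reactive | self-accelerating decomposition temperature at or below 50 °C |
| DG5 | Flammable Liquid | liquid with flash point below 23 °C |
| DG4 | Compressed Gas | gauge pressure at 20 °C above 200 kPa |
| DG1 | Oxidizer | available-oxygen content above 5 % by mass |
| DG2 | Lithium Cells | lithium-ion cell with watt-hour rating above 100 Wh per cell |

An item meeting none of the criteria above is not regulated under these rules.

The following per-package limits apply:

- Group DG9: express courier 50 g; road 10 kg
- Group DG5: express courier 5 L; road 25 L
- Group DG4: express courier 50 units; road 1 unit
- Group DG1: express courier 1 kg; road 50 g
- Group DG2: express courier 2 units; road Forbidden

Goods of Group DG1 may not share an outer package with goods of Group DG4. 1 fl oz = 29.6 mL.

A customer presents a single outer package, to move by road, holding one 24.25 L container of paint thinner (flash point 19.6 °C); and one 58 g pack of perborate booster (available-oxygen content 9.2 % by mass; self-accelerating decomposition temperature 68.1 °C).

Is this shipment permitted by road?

With flash point 19.6 °C (< 23 °C), the paint thinner falls in Group DG5.
Available-oxygen content 9.2 % by mass meets the Group DG1 criterion (Oxidizer), so the perborate booster is Group DG1.
Group DG1 quantity: 58 g.
58 g exceeds the road limit of 50 g for Group DG1.
Group DG5 quantity: 24.25 L.
24.25 L ≤ 25 L (road limit, Group DG5) — within limit.
The segregation rule (Group DG1 with Group DG4) does not apply to Group DG1 with Group DG5.

No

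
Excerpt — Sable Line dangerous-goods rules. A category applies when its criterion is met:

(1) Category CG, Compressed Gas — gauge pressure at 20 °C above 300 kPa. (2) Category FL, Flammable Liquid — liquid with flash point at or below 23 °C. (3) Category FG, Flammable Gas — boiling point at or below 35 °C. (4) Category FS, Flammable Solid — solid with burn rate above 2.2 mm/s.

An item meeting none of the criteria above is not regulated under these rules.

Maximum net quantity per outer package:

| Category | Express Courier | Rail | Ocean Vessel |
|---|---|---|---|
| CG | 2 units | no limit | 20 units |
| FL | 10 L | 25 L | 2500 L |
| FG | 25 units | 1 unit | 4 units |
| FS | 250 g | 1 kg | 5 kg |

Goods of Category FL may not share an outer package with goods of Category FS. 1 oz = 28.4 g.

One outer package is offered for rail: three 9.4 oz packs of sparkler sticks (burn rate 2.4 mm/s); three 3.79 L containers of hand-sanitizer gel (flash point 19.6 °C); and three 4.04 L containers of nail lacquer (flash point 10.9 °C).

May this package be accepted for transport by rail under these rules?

Sparkler sticks: burn rate 2.4 mm/s > 2.2 mm/s → Category FS (Flammable Solid).
Hand-sanitizer gel: flash point 19.6 °C ≤ 23 °C → Category FL (Flammable Liquid).
Nail lacquer: flash point 10.9 °C ≤ 23 °C → Category FL (Flammable Liquid).
Total Category FL: (three 3.79 L containers = 11.37 L) + (three 4.04 L containers = 12.12 L) = 23.49 L.
23.49 L is within the rail limit of 25 L for Category FL.
Category FS quantity: three 9.4 oz packs = 800.88 g.
800.88 g ≤ 1 kg (rail limit, Category FS) — within limit.
Category FL and Category FS may not share an outer package.

No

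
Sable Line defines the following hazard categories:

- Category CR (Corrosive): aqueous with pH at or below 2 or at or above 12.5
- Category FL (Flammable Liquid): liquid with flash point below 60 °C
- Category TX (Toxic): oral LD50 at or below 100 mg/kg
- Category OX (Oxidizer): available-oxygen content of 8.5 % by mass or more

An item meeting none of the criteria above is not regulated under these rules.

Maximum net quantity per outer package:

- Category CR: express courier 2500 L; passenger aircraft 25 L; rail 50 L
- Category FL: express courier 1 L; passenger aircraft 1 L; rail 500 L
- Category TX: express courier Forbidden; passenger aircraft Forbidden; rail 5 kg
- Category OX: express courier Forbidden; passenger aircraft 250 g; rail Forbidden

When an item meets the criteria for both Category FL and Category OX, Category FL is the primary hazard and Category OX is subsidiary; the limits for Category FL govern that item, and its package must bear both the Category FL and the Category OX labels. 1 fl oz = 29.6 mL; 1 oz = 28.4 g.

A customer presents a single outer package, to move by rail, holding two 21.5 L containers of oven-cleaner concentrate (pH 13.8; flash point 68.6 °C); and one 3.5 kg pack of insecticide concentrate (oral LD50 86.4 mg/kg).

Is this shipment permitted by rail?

The oven-cleaner concentrate has pH 13.8, which is ≥ 12.5, so it is Category CR (Corrosive).
The insecticide concentrate has oral LD50 86.4 mg/kg, which is ≤ 100 mg/kg, so it is Category TX (Toxic).
Category TX quantity: 3.5 kg.
That is within the Category TX rail limit of 5 kg.
Category CR quantity: two 21.5 L containers = 43 L.
43 L is within the rail limit of 50 L for Category CR.
Every hazard category is within its rail limit and no segregation rule is violated.

Yes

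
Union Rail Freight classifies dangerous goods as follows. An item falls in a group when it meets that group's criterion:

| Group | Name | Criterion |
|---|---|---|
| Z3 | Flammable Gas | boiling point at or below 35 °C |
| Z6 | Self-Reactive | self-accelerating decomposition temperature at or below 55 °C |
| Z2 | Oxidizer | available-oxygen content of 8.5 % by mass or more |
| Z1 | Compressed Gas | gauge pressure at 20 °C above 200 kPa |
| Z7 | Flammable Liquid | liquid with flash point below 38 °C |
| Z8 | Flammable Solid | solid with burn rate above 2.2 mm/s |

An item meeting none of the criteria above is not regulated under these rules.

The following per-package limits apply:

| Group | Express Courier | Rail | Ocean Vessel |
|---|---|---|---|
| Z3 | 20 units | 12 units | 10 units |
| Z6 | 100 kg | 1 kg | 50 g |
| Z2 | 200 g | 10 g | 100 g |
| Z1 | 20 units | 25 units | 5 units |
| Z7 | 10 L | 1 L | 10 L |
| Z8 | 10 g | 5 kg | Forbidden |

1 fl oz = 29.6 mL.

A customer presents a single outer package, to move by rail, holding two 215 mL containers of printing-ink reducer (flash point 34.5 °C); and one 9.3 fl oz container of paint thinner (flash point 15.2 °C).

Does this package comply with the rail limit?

Yes

The printing-ink reducer has flash point 34.5 °C, which is < 38 °C, so it is Group Z7 (Flammable Liquid).
Paint thinner: flash point 15.2 °C < 38 °C → Group Z7 (Flammable Liquid).
Total Group Z7: (two 215 mL containers = 430 mL) + (one 9.3 fl oz container = 275.28 mL) = 705.28 mL.
705.28 mL ≤ 1 L (rail limit, Group Z7) — within limit.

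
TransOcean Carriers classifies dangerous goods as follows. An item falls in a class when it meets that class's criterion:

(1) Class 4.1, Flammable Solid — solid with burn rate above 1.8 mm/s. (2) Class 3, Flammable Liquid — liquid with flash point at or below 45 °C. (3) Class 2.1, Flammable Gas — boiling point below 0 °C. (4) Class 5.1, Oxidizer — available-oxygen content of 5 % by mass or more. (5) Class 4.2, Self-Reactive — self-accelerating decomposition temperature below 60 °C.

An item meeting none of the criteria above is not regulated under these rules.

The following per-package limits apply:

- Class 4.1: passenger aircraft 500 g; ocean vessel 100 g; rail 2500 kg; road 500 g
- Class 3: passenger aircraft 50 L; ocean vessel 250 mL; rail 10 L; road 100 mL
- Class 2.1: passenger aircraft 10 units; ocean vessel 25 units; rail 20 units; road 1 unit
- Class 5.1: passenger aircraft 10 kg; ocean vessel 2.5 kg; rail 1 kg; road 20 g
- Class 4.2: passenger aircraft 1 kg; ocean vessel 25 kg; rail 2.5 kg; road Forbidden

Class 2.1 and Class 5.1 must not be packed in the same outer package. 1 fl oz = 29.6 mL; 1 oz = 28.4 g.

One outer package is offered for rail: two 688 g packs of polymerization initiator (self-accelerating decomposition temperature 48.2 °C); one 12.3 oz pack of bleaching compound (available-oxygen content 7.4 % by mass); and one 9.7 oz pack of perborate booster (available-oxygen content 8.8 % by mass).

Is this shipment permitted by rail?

Self-accelerating decomposition temperature 48.2 °C meets the Class 4.2 criterion (Self-Reactive), so the polymerization initiator is Class 4.2.
Available-oxygen content 7.4 % by mass meets the Class 5.1 criterion (Oxidizer), so the bleaching compound is Class 5.1.
Available-oxygen content 8.8 % by mass meets the Class 5.1 criterion (Oxidizer), so the perborate booster is Class 5.1.
Class 5.1 net quantity: (one 12.3 oz pack = 349.32 g) + (one 9.7 oz pack = 275.48 g) = 624.8 g.
624.8 g is within the rail limit of 1 kg for Class 5.1.
Class 4.2 quantity: two 688 g packs = 1.376 kg.
That is within the Class 4.2 rail limit of 2.5 kg.
The segregation rule (Class 2.1 with Class 5.1) does not apply to Class 5.1 with Class 4.2.
Every hazard class is within its rail limit and no segregation rule is violated.

Yes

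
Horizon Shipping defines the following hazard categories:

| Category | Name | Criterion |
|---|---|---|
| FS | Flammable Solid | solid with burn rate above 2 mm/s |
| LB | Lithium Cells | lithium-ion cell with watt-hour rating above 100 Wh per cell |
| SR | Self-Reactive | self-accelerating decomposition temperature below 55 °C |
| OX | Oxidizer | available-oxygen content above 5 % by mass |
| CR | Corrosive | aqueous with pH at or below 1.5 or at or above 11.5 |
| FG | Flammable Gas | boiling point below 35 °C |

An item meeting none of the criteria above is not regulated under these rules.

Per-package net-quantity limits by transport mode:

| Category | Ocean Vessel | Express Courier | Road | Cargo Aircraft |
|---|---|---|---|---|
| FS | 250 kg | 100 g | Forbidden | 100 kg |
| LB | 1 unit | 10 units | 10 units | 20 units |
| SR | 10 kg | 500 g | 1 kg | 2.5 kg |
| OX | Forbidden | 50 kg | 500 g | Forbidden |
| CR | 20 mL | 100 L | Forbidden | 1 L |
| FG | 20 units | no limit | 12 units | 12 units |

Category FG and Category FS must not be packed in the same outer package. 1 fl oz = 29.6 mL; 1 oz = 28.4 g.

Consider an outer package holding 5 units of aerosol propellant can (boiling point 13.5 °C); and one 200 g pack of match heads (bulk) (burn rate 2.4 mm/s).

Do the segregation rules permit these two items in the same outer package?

No

Aerosol propellant can: boiling point 13.5 °C < 35 °C → Category FG (Flammable Gas).
Match heads (bulk): burn rate 2.4 mm/s > 2 mm/s → Category FS (Flammable Solid).
Category FG and Category FS may not share an outer package.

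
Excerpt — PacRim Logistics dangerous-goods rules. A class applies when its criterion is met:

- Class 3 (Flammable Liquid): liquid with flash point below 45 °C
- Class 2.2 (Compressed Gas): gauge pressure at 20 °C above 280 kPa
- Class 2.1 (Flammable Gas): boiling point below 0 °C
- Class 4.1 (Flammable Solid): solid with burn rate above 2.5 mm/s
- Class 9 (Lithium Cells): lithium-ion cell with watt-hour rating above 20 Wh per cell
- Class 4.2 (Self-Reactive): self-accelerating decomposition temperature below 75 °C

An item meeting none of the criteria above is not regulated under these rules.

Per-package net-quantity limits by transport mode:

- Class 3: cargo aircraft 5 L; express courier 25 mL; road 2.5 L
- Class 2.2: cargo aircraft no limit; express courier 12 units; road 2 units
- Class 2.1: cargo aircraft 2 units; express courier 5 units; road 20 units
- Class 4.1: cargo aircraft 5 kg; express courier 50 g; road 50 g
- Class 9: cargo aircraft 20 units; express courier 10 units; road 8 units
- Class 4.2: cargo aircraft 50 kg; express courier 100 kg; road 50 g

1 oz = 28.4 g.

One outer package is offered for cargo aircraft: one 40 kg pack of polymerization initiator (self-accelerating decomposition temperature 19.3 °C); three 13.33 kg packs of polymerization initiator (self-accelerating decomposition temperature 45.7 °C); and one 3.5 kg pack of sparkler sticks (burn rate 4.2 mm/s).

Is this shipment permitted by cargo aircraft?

No

With self-accelerating decomposition temperature 19.3 °C (< 75 °C), the polymerization initiator falls in Class 4.2.
With self-accelerating decomposition temperature 45.7 °C (< 75 °C), the polymerization initiator falls in Class 4.2.
Burn rate 4.2 mm/s meets the Class 4.1 criterion (Flammable Solid), so the sparkler sticks are Class 4.1.
Class 4.2 net quantity: 40 kg + (three 13.33 kg packs = 39.99 kg) = 79.99 kg.
79.99 kg > 50 kg (cargo aircraft limit, Class 4.2) — over the limit.
Class 4.1 quantity: 3.5 kg.
That is within the Class 4.1 cargo aircraft limit of 5 kg.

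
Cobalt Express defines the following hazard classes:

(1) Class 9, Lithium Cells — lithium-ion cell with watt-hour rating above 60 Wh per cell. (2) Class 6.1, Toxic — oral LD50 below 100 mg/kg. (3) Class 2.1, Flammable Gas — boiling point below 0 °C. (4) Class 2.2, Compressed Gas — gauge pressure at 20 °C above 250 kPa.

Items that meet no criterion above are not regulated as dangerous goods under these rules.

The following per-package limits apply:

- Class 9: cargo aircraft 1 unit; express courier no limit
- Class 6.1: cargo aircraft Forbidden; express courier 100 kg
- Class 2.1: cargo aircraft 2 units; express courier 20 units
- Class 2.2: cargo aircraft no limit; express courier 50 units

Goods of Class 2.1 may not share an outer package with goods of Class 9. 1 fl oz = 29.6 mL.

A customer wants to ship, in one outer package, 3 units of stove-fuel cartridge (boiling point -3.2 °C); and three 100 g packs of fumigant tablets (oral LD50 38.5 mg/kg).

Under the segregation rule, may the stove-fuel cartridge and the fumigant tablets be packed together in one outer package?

Boiling point -3.2 °C meets the Class 2.1 criterion (Flammable Gas), so the stove-fuel cartridge is Class 2.1.
With oral LD50 38.5 mg/kg (< 100 mg/kg), the fumigant tablets fall in Class 6.1.
No segregation rule bars Class 2.1 with Class 6.1.

Yes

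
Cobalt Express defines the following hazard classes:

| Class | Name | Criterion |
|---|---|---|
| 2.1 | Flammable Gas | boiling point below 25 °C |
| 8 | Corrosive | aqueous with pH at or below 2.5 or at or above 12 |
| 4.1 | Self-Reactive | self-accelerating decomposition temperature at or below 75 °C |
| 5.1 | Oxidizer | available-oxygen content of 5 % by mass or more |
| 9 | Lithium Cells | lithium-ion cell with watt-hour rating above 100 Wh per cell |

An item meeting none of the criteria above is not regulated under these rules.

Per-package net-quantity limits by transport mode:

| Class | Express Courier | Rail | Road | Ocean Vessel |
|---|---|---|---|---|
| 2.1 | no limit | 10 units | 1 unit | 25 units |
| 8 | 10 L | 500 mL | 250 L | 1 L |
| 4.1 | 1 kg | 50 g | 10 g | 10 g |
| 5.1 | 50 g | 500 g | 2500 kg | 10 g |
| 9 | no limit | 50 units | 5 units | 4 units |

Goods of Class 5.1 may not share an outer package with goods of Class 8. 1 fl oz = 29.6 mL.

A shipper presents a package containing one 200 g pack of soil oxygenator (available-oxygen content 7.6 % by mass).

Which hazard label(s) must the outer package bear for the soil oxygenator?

The soil oxygenator has available-oxygen content 7.6 % by mass, which is ≥ 5 % by mass, so it is Class 5.1 (Oxidizer).
Only the Class 5.1 label is required.

Class 5.1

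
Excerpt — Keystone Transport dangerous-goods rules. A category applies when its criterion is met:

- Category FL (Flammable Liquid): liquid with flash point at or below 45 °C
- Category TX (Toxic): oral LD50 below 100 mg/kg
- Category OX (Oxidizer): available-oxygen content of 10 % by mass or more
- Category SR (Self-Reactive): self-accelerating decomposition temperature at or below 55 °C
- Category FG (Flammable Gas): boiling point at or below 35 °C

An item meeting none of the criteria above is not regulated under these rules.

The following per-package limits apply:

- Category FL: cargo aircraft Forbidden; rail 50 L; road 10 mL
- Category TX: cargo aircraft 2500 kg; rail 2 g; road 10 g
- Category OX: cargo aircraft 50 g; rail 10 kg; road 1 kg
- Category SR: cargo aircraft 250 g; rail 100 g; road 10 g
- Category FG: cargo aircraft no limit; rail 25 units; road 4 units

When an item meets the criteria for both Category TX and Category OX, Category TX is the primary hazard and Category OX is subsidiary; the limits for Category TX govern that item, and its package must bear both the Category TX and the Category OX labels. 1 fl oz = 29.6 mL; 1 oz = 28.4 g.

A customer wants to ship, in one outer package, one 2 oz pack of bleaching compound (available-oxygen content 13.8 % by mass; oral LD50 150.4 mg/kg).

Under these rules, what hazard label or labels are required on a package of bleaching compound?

Category OX

The bleaching compound has available-oxygen content 13.8 % by mass, which is ≥ 10 % by mass, so it is Category OX (Oxidizer).
Only the Category OX label is required.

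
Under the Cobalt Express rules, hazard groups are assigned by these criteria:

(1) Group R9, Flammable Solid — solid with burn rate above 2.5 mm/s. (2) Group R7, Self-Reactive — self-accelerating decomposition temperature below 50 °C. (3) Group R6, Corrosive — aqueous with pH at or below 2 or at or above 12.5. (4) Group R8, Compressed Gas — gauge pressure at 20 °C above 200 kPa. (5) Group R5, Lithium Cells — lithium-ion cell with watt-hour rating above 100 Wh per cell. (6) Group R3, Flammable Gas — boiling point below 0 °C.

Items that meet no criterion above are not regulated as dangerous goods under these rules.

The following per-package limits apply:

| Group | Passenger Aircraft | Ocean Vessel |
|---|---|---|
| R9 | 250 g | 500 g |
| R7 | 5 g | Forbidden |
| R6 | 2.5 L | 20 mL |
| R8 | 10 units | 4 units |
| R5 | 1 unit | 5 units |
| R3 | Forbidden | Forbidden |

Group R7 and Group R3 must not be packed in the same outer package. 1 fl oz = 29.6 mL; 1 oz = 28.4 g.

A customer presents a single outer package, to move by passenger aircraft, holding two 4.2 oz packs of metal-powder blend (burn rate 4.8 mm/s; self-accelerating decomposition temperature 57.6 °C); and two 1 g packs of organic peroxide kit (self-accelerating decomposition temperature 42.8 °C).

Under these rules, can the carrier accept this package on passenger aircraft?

Yes

With burn rate 4.8 mm/s (> 2.5 mm/s), the metal-powder blend falls in Group R9.
Self-accelerating decomposition temperature 42.8 °C meets the Group R7 criterion (Self-Reactive), so the organic peroxide kit is Group R7.
Group R7 quantity: two 1 g packs = 2 g.
That is within the Group R7 passenger aircraft limit of 5 g.
Group R9 quantity: two 4.2 oz packs = 238.56 g.
238.56 g is within the passenger aircraft limit of 250 g for Group R9.
The segregation rule (Group R7 with Group R3) does not apply to Group R7 with Group R9.
Every hazard group is within its passenger aircraft limit and no segregation rule is violated.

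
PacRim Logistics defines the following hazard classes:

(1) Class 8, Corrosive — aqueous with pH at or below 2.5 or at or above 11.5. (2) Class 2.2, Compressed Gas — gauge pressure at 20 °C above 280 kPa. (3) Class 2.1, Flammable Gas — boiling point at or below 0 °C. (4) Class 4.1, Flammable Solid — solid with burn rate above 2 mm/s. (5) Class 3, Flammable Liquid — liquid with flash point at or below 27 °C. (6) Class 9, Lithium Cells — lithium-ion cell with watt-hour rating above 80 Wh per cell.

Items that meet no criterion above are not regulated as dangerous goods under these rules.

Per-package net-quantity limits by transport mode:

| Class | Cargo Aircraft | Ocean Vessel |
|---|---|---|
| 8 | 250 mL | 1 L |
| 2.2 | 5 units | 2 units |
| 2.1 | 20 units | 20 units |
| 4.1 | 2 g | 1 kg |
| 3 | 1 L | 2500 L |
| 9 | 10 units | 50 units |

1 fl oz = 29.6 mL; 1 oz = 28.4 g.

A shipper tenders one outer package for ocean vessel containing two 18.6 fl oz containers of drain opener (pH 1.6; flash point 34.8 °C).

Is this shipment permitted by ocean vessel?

pH 1.6 meets the Class 8 criterion (Corrosive), so the drain opener is Class 8.
Class 8 quantity: two 18.6 fl oz containers = 1101.12 mL.
1101.12 mL exceeds the ocean vessel limit of 1 L for Class 8.

No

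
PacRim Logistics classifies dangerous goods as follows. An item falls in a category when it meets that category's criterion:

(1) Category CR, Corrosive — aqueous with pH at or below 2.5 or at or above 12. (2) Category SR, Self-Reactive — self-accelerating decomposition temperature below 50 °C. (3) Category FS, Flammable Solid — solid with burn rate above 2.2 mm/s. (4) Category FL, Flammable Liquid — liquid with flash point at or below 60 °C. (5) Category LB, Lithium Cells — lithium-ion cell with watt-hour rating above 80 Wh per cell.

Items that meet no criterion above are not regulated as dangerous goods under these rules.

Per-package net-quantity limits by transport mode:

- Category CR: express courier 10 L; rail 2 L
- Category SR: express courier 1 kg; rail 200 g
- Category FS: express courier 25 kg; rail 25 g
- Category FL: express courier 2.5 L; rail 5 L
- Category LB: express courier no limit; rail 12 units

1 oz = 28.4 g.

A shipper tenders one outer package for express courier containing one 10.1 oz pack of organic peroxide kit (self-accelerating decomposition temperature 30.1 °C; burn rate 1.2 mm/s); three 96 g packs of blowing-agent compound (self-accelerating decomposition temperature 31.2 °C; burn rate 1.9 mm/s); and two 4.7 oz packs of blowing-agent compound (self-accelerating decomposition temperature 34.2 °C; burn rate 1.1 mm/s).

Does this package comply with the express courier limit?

The organic peroxide kit has self-accelerating decomposition temperature 30.1 °C, which is < 50 °C, so it is Category SR (Self-Reactive).
Blowing-agent compound: self-accelerating decomposition temperature 31.2 °C < 50 °C → Category SR (Self-Reactive).
With self-accelerating decomposition temperature 34.2 °C (< 50 °C), the blowing-agent compound falls in Category SR.
Total Category SR: (one 10.1 oz pack = 286.84 g) + (three 96 g packs = 288 g) + (two 4.7 oz packs = 266.96 g) = 841.8 g.
841.8 g ≤ 1 kg (express courier limit, Category SR) — within limit.

Yes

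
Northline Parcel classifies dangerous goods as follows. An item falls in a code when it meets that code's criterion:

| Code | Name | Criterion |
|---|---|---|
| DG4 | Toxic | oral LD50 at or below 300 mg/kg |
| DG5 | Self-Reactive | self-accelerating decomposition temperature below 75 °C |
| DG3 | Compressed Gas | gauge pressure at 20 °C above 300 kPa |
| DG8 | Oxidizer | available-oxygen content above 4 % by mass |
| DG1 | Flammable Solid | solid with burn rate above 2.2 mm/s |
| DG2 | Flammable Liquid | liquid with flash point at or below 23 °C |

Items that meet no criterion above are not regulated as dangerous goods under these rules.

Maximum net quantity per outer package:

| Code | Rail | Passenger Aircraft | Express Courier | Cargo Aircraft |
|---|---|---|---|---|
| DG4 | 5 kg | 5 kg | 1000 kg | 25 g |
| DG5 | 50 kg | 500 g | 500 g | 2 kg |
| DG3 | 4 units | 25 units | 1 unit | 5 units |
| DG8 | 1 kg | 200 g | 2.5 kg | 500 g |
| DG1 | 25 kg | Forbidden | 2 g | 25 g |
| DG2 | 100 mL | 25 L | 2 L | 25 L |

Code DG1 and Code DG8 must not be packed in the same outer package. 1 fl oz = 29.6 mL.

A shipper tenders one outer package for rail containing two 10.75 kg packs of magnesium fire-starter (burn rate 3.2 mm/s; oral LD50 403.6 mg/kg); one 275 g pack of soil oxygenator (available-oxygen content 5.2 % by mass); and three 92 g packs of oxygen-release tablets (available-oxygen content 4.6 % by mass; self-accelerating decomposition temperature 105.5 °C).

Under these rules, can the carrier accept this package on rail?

No

Burn rate 3.2 mm/s meets the Code DG1 criterion (Flammable Solid), so the magnesium fire-starter is Code DG1.
Available-oxygen content 5.2 % by mass meets the Code DG8 criterion (Oxidizer), so the soil oxygenator is Code DG8.
Available-oxygen content 4.6 % by mass meets the Code DG8 criterion (Oxidizer), so the oxygen-release tablets are Code DG8.
Code DG1 quantity: two 10.75 kg packs = 21.5 kg.
21.5 kg is within the rail limit of 25 kg for Code DG1.
Total Code DG8: 275 g + (three 92 g packs = 276 g) = 551 g.
551 g ≤ 1 kg (rail limit, Code DG8) — within limit.
Code DG1 and Code DG8 may not share an outer package.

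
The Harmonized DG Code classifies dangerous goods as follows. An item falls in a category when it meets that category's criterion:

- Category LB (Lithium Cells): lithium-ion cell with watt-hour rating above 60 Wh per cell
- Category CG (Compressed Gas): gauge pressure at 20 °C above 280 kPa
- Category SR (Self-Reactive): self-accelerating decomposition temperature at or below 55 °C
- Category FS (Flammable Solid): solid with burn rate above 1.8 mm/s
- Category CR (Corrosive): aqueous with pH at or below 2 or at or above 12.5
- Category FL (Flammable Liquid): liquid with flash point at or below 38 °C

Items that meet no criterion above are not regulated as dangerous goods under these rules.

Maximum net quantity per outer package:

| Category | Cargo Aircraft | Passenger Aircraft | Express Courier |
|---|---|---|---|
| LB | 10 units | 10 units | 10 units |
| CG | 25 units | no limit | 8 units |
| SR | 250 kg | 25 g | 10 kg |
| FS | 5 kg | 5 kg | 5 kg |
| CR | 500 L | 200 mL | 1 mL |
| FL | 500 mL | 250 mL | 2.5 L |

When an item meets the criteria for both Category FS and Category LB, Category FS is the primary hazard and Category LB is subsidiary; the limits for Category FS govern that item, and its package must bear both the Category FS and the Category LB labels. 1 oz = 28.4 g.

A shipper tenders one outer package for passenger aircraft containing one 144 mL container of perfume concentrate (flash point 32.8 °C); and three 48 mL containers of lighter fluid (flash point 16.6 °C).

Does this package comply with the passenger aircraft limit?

No

Perfume concentrate: flash point 32.8 °C ≤ 38 °C → Category FL (Flammable Liquid).
Lighter fluid: flash point 16.6 °C ≤ 38 °C → Category FL (Flammable Liquid).
Category FL net quantity: 144 mL + (three 48 mL containers = 144 mL) = 288 mL.
288 mL > 250 mL (passenger aircraft limit, Category FL) — over the limit.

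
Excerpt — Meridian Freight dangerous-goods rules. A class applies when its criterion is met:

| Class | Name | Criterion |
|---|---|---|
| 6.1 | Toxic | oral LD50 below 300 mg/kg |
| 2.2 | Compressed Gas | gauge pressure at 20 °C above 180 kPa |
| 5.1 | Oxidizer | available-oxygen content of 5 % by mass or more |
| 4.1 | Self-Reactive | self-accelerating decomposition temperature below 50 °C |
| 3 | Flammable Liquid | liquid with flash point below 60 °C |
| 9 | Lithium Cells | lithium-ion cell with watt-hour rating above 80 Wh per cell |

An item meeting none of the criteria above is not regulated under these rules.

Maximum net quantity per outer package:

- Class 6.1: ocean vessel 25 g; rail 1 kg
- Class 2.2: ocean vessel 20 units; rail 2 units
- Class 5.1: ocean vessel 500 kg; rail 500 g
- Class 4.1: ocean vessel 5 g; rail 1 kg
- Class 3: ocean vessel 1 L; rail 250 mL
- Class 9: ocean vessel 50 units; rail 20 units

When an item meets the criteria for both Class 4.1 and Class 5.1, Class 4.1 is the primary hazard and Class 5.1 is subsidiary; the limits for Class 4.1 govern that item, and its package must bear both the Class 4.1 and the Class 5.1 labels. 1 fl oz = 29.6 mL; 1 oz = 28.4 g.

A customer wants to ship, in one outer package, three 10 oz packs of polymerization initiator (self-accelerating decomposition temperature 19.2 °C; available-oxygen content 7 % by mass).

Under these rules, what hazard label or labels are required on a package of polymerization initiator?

Class 4.1 and 5.1

With self-accelerating decomposition temperature 19.2 °C (< 50 °C), the polymerization initiator falls in Class 4.1.
Available-oxygen content 7 % by mass meets the Class 5.1 criterion (Oxidizer), so the polymerization initiator is Class 5.1.
By the precedence rule Class 4.1 is primary and Class 5.1 is subsidiary, and that rule requires both labels on the package.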